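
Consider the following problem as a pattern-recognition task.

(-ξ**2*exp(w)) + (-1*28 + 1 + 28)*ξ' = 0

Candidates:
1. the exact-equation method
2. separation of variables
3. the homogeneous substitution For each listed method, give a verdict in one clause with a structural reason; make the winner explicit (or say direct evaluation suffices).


Technique: separation of variables — the slope splits multiplicatively: exp(w) carrying all w-dependence times ξ**2 carrying all ξ-dependence — separate and integrate.
- the exact-equation method: no potential function has this form as its differential, as written.
- separation of variables — yes, a natural case for it.
- the homogeneous substitution: the ratio of the variables does not determine the slope.


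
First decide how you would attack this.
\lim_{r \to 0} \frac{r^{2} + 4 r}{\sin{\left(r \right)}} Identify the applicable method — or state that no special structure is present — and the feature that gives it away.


Technique: l'Hôpital's rule (0/0) — both numerator and denominator vanish at 0: the genuine 0/0 indeterminate that l'Hôpital exists for. A first-order expansion at the point is an equally standard path; the rule packages it.


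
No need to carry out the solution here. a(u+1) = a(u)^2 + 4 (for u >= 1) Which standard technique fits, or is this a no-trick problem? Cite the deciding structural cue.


Verdict: no special technique — the unknown enters the rule nonlinearly, not as a weighted sum — no linear method is even well-posed.


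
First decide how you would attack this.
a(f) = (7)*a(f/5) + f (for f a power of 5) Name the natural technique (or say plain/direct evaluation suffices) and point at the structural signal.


Diagnosis: the master substitution — the argument shrinks by the factor 5, so measure the index on a logarithmic scale and the recursion becomes a shift.


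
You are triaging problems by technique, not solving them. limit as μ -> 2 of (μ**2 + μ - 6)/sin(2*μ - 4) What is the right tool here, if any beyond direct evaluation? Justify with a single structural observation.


Diagnosis: l'Hôpital's rule (0/0) — plug in 2: top and bottom both hit zero, so differentiate each and retry. A local series expansion at the point resolves it as well; the rule is the packaged version of that step.


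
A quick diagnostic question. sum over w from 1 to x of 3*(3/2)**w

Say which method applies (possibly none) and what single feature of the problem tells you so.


Verdict: the geometric series formula — each summand is the previous one scaled by 3/2; that constant multiplier is itself the geometric structure.


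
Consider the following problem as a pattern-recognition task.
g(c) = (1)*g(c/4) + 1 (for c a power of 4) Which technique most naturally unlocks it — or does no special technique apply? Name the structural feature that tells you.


Technique: the master substitution — the recursive call is at index c/4 rather than a shift, a divide-and-conquer shape — substituting c = 4^m linearizes it.


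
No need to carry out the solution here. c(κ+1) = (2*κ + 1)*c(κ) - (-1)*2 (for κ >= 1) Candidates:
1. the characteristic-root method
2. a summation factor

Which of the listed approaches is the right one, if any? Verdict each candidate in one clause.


Verdict: a summation factor — because the multiplier 2*κ + 1 is index-dependent, divide through by its running product and sum the resulting differences.
- the characteristic-root method — the coefficients vary with the index, breaking the constant-coefficient structure the method needs.
- a summation factor — yes — fits the structure here.


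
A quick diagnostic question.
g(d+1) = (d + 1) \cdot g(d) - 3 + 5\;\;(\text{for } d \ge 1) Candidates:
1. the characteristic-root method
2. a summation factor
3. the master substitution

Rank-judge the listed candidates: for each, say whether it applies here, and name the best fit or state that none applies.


Technique: a summation factor — it is first-order linear but the coefficient d + 1 depends on the index, so multiply through by a summation factor to telescope it.
- the characteristic-root method — an index-dependent weight blocks the pure exponential ansatz.
- a summation factor: applies; the problem has the shape this method handles.
- the master substitution: with no divided-index recursive call, reindexing by powers of a base buys nothing.


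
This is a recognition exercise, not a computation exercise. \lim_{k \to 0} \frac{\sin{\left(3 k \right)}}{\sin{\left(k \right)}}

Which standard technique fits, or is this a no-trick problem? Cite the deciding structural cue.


Technique: l'Hôpital's rule (0/0) — substituting 0 gives 0 over 0; differentiate top and bottom once and re-evaluate. One could equally expand both pieces locally and compare leading terms; the rule does that in one stroke.


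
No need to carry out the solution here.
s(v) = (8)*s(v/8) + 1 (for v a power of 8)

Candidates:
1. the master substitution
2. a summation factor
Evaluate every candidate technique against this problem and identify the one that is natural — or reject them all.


Verdict: the master substitution — the argument contracts 8-fold per step: reindex v exponentially and solve the linear recurrence in the new index.
- the master substitution — applies; the problem has the shape this method handles.
- a summation factor: a divided-index call is outside the fixed-shift first-order family a summation factor normalizes.


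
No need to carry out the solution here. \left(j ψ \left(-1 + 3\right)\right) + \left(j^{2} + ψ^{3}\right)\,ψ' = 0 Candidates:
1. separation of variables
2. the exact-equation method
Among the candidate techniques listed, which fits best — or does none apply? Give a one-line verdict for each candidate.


Method: the exact-equation method — because the two cross partials coincide, the form is conservative as written — recover its potential in (j, ψ).
- separation of variables: the two dependences are entangled, not a clean product of one-variable pieces.
- the exact-equation method: applies; the problem has the shape this method handles.


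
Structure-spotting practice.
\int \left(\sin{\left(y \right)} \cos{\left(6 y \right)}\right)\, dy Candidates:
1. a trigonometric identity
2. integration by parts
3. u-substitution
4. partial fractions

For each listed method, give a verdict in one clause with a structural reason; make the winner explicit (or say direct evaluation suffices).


Diagnosis: a trigonometric identity — distinct frequencies under one product (\sin{\left(y \right)} \cos{\left(6 y \right)}): the product-to-sum identity is the systematic route to an integrable form.
- a trigonometric identity — yes — fits the structure here.
- integration by parts: not the fit here: there is no polynomial factor to ladder down — parts can still close the trigonometric product by recursion, though the identity rewrite is the direct route.
- u-substitution — no subexpression of the integrand pairs with its own derivative as a factor — individual terms may offer their own substitutions, but any change of variable covering the whole integral would have to be constructed from outside the expression.
- partial fractions: the expression is not a ratio of polynomials that decomposes further.


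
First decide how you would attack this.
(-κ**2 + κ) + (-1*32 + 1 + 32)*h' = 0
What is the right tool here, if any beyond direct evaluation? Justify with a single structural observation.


Method: no special technique — with h absent the equation is not coupled at all: direct integration in κ.


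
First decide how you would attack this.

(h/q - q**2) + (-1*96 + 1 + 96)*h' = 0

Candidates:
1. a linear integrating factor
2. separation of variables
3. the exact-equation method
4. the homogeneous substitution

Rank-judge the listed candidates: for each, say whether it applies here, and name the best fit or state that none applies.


Method: a linear integrating factor — linear in the unknown with genuine forcing: multiply through by the exponential of the integrated coefficient and the left side closes into one derivative.
- a linear integrating factor: yes, a natural case for it.
- separation of variables — the two dependences are entangled, not a clean product of one-variable pieces.
- the exact-equation method: the mixed-partials test fails on this split — it is not an exact differential as presented.
- the homogeneous substitution: the slope is not a function of the ratio of the variables alone.


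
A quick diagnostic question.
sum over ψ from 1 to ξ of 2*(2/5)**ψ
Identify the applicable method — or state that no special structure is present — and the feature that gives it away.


Method: the geometric series formula — each summand is the previous one scaled by 2/5; that constant multiplier is itself the geometric structure.


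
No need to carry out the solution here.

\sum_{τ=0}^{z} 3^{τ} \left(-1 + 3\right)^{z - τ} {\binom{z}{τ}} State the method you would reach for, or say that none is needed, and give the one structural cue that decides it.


Diagnosis: the binomial theorem — binomial coefficients against complementary powers of 3 and (-1 + 3): recognize the binomial expansion and resum.


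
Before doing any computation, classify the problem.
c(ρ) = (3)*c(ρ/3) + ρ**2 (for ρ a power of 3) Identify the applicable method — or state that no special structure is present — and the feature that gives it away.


Technique: the master substitution — a divide-and-conquer shape: argument ρ/3, so change variables with ρ = 3^m and solve the linear version.


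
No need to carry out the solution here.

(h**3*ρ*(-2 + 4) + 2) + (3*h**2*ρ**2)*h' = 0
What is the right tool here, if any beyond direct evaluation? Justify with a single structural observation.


Diagnosis: the exact-equation method — because the two cross partials coincide, the form is conservative as written — recover its potential in (ρ, h).


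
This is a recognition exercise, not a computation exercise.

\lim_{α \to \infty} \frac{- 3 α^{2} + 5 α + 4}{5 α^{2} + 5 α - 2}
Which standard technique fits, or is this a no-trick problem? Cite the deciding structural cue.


Verdict: dominant-term comparison — divide by the highest power of α present: lower-order terms vanish and the dominant ratio remains. Viewed as a single quotient this is an ∞/∞ form — an at-infinity application of l'Hôpital's rule would also resolve it; comparing leading growth reads the answer without differentiating.


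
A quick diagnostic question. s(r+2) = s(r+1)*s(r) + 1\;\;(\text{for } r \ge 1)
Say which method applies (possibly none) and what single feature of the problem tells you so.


Technique: no special technique — nonlinear feedback in the recursion rules out every root- or factor-based technique.


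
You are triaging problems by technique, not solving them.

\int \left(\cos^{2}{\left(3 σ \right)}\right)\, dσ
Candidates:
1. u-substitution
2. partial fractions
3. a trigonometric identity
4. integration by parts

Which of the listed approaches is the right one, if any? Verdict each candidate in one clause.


Technique: a trigonometric identity — the exponent on \cos^{2}{\left(3 σ \right)} is even — the power-reduction identity is the standard preprocessing step.
- u-substitution: no subexpression of the integrand serves as a whole-integral substitution inner — individual terms may offer their own, but none carries its derivative as a factor of the full integrand; a working change of variable would have to be constructed from outside the expression.
- partial fractions: the expression is not a ratio of polynomials that decomposes further.
- a trigonometric identity: yes, a natural case for it.
- integration by parts — not the fit here: there is no polynomial factor to ladder down — parts can still close the trigonometric product by recursion, though the identity rewrite is the direct route.


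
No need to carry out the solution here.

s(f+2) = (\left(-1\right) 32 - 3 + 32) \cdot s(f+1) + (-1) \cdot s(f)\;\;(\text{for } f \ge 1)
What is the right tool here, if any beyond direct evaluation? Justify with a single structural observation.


Method: the characteristic-root method — constant coefficients and linearity mean the ansatz r^f reduces it to solving the characteristic polynomial.


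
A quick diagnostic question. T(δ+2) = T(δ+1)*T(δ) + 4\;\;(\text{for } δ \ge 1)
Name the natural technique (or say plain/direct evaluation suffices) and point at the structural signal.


Technique: no special technique — this one you iterate or analyze qualitatively: the nonlinearity defeats linear solution methods.


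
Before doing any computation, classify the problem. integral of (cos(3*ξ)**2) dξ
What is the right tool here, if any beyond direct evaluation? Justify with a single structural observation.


Best approach: a trigonometric identity — the even exponent on cos(3*ξ)**2 signals one move: rewrite via cos of the doubled angle.


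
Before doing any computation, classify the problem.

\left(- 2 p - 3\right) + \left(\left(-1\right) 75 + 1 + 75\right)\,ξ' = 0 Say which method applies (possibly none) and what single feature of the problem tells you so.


Diagnosis: no special technique — the slope is a pure function of p; integrate both sides and be done.


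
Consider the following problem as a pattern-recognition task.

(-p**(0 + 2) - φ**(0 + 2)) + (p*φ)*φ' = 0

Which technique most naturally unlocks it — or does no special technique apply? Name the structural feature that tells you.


Verdict: the homogeneous substitution — scaling p and φ together leaves the slope fixed — it depends only on φ/p, so substitute the ratio. This doubles as a Bernoulli equation in the unknown as written; the homogeneous route needs no setup at all.


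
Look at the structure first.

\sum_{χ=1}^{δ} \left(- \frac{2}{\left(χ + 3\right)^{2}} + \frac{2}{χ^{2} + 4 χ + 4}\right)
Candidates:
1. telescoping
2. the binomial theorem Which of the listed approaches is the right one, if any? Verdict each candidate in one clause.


Verdict: telescoping — write out three consecutive terms and watch the interior cancel: the advanced copy one term subtracts reappears as the very next term's leading piece, pair after pair.
- telescoping: a fit — the right tool for this form.
- the binomial theorem — there is no sum-raised-to-a-power identity hiding in these terms.


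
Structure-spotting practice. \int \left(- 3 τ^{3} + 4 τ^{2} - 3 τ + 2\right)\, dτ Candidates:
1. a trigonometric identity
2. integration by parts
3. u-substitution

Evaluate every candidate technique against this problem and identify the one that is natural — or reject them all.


Best approach: no special technique — scan for structure and find none: constant multiples of powers of τ, integrate directly.
- a trigonometric identity — with no trigonometric functions present, identity rewriting has no target.
- integration by parts: splitting off a factor buys nothing — the integrand integrates directly without parts.
- u-substitution — no substitution does more than relabel what direct integration already handles.


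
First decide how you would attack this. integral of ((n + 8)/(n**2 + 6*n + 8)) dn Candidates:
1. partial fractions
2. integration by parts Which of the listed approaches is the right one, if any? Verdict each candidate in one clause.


Technique: partial fractions — with n**2 + 6*n + 8 factorable and the degree on top strictly smaller, simple-fraction decomposition is immediate.
- partial fractions — applies; the problem has the shape this method handles.
- integration by parts — no split into a nonconstant polynomial times one of the standard kernels — exp, sine, or cosine of a linear argument, or a logarithm — applies here.


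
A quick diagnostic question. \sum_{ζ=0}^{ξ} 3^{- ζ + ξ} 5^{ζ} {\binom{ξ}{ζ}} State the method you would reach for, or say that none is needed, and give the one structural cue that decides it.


Method: the binomial theorem — binomial coefficients against complementary powers of 5 and 3: recognize the binomial expansion and resum.


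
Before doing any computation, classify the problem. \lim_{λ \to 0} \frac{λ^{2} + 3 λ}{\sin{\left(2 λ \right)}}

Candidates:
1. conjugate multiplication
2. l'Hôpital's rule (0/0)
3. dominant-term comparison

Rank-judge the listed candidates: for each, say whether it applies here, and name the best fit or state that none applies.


Diagnosis: l'Hôpital's rule (0/0) — numerator and denominator both vanish at 0 — a genuine 0/0 form, which is exactly when l'Hôpital applies. Known elementary limits would finish this too — the rule just bypasses the case analysis.
- conjugate multiplication — rationalization has no target — no divergent radical difference appears.
- l'Hôpital's rule (0/0) — a fit — the right tool for this form.
- dominant-term comparison: leading-power comparison does not apply to this form.


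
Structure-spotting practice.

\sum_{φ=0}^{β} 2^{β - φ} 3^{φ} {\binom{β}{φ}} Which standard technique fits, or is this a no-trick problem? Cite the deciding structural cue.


Best approach: the binomial theorem — terms weighting {\binom{β}{φ}} against matched powers of 3 and 2 reassemble into (3 + 2)^β by the binomial theorem.


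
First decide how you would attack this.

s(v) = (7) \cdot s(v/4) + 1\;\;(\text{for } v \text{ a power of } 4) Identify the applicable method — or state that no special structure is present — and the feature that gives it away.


Technique: the master substitution — treat m = log base 4 of v as the new clock: one recursion step advances m by one while v scales by 4.


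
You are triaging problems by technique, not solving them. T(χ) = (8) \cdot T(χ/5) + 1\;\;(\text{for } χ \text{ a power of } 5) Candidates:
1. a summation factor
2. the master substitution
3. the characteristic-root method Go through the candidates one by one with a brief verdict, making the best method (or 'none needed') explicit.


Technique: the master substitution — treat m = log base 5 of χ as the new clock: one recursion step advances m by one while χ scales by 5.
- a summation factor — the recursion divides its index rather than shifting it — there is no previous-term chain for a summation factor to telescope.
- the master substitution — a fit — the right tool for this form.
- the characteristic-root method — a divided-index call is not the fixed-shift linear shape that characteristic roots solve.


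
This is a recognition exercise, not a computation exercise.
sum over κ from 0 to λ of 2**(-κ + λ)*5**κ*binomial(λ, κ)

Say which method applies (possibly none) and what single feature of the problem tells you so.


Best approach: the binomial theorem — terms weighting binomial(λ, κ) against matched powers of 5 and 2 reassemble into (5 + 2)^λ by the binomial theorem.


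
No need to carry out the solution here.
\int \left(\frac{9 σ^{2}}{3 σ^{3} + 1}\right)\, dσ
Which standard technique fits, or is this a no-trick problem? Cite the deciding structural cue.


Technique: u-substitution — 9 σ^{2} matches the derivative of 3 σ^{3} + 1 up to a constant; with u = 3 σ^{3} + 1 the whole integrand folds into a function of u alone.


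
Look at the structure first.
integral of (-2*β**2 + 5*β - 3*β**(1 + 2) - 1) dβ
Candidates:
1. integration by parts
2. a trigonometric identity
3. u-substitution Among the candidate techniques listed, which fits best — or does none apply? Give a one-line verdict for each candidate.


Best approach: no special technique — nothing composite, nothing rational, nothing trigonometric — each constant-multiple power of β integrates by the power rule alone.
- integration by parts — splitting off a factor buys nothing — the integrand integrates directly without parts.
- a trigonometric identity — no sine or cosine appears, so there is nothing for a trigonometric identity to act on.
- u-substitution: any workable substitution here is cosmetic — the integrand is already in directly integrable form.


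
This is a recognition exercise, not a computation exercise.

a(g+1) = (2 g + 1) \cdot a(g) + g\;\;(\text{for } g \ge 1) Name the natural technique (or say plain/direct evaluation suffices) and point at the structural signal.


Best approach: a summation factor — the coefficient 2 g + 1 drifts with the index, so no fixed root exists; normalizing by the cumulative product telescopes it.


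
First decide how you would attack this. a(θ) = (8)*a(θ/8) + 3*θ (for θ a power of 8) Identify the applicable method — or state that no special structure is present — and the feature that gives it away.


Technique: the master substitution — treat m = log base 8 of θ as the new clock: one recursion step advances m by one while θ scales by 8.


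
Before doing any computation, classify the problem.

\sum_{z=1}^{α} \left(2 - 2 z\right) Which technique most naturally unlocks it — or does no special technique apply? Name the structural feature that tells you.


Verdict: no special technique — no cancellation, no constant ratio, no binomial weights — just polynomial terms summed directly.


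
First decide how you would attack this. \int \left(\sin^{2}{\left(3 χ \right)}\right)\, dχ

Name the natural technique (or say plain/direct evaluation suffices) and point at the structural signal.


Diagnosis: a trigonometric identity — an even power like \sin^{2}{\left(3 χ \right)} flattens under the half-angle identity into first-degree cosines you can integrate directly.


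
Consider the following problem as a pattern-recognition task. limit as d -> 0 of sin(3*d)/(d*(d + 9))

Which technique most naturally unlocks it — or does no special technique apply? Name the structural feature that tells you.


Technique: l'Hôpital's rule (0/0) — numerator and denominator both vanish at 0 — a genuine 0/0 form, which is exactly when l'Hôpital applies. The standard small-argument limits would also carry it; the rule is the systematic route.


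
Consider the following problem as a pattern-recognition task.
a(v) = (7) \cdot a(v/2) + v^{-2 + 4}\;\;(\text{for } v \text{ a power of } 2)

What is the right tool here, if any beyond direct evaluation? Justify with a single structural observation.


Best approach: the master substitution — the argument contracts 2-fold per step: reindex v exponentially and solve the linear recurrence in the new index.


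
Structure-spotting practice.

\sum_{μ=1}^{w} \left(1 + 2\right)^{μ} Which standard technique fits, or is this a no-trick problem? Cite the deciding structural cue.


Technique: the geometric series formula — consecutive terms stand in a fixed index-free ratio — the geometric sum formula closes it.


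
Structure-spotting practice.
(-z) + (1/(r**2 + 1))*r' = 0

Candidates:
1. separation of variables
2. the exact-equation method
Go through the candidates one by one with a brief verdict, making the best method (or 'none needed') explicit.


Diagnosis: separation of variables — solved for the derivative, the right side splits multiplicatively into a function of each variable alone — divide and integrate each side.
- separation of variables — applies; the problem has the shape this method handles.
- the exact-equation method: with no real cross-dependence between the variables, the exact-equation machinery is a detour rather than the natural reading.


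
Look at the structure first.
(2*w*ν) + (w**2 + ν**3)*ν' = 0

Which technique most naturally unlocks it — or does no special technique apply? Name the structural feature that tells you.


Verdict: the exact-equation method — because the two cross partials coincide, the form is conservative as written — recover its potential in (w, ν).


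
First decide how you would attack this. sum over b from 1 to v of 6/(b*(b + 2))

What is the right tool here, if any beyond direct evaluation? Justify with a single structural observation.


Method: telescoping — integer-spaced poles in 6/(b*(b + 2)) are the telescoping signature in disguise.


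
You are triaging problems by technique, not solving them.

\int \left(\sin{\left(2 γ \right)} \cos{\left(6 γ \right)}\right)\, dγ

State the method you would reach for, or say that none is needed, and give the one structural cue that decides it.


Method: a trigonometric identity — apply product-to-sum to \sin{\left(2 γ \right)} \cos{\left(6 γ \right)}: two clean single-angle terms replace one awkward product.


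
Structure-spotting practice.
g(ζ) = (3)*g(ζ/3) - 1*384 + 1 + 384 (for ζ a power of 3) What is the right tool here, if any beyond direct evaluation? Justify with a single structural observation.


Technique: the master substitution — recursion at ζ/3 is multiplicative in the index; logarithmic reindexing via ζ = 3^m linearizes it.


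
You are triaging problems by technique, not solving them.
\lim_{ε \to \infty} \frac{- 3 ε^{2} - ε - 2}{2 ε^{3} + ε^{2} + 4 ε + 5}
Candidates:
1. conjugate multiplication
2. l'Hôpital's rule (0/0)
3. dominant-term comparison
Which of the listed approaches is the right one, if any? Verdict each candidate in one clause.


Diagnosis: dominant-term comparison — as ε grows, only the highest-degree terms matter — compare leading terms and read the limit off.
- conjugate multiplication: rationalization has no target — no divergent radical difference appears.
- l'Hôpital's rule (0/0): as a single quotient the expression runs to ∞/∞ at the limit point — an at-infinity form of the rule would apply, though the leading-growth comparison is the direct reading.
- dominant-term comparison — applicable, and directly so.


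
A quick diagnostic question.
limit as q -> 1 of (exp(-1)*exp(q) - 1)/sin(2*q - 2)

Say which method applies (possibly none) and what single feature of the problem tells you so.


Best approach: l'Hôpital's rule (0/0) — plug in 1: top and bottom both hit zero, so differentiate each and retry. A first-order expansion at the point is an equally standard path; the rule packages it.


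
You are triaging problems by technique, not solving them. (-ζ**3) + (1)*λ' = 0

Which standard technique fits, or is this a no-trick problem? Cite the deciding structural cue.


Method: no special technique — the slope is a pure function of ζ; integrate both sides and be done.


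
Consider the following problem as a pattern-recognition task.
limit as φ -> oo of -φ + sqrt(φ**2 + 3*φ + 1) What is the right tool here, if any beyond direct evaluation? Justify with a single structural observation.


Verdict: conjugate multiplication — two divergent pieces with a minus sign between them and a radical in the mix: rationalize sqrt(φ**2 + 3*φ + 1) - φ before any limit law applies.


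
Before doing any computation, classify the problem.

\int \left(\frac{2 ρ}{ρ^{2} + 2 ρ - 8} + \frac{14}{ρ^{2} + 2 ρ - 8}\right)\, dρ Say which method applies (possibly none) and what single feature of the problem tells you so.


Method: partial fractions — with ρ^{2} + 2 ρ - 8 factorable and the degree on top strictly smaller, simple-fraction decomposition is immediate.


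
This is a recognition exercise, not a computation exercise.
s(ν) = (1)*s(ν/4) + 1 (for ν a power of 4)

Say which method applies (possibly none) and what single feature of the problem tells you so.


Best approach: the master substitution — treat m = log base 4 of ν as the new clock: one recursion step advances m by one while ν scales by 4.


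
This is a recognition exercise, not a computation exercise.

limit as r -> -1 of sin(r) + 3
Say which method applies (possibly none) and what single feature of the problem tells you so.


Best approach: no special technique — the function is continuous at -1; evaluation is itself the limit, no machinery required.


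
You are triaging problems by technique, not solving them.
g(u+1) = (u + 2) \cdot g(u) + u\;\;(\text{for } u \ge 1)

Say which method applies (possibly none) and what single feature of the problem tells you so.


Verdict: a summation factor — the coefficient u + 2 drifts with the index, so no fixed root exists; normalizing by the cumulative product telescopes it.


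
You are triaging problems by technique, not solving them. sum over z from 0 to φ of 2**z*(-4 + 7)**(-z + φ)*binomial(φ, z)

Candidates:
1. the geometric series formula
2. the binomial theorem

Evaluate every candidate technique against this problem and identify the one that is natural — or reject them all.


Best approach: the binomial theorem — terms weighting binomial(φ, z) against matched powers of 2 and (-4 + 7) reassemble into (2 + (-4 + 7))^φ by the binomial theorem.
- the geometric series formula: dividing successive terms gives an index-dependent quantity, not a constant.
- the binomial theorem: applies; the problem has the shape this method handles.


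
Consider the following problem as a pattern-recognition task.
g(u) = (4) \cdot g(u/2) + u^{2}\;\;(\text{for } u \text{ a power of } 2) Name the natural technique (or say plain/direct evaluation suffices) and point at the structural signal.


Best approach: the master substitution — the argument shrinks by the factor 2, so measure the index on a logarithmic scale and the recursion becomes a shift.


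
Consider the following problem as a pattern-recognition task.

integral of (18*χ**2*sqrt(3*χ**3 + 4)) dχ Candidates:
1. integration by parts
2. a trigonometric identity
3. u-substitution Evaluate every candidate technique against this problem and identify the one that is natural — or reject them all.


Verdict: u-substitution — structure check: outer function, inner expression 3*χ**3 + 4, inner derivative as a factor — the classic u = 3*χ**3 + 4 pattern.
- integration by parts — the non-polynomial partner is not one of the parts kernels — exp, sine, or cosine with a degree-1 argument, or a logarithm.
- a trigonometric identity: with no trigonometric functions present, identity rewriting has no target.
- u-substitution — applies; the problem has the shape this method handles.


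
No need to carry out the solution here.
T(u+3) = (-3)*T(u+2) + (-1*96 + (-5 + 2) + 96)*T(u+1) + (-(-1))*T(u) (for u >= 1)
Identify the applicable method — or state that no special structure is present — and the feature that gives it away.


Technique: the characteristic-root method — fixed numeric weights on consecutive terms and no forcing term added: the root method in its home territory.


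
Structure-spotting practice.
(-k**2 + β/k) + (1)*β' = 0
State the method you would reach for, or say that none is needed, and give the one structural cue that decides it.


Best approach: a linear integrating factor — linear in the unknown with genuine forcing: multiply through by the exponential of the integrated coefficient and the left side closes into one derivative.


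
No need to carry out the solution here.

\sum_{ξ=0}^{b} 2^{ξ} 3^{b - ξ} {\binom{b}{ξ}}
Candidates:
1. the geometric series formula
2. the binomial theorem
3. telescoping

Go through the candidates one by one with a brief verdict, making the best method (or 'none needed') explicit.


Technique: the binomial theorem — {\binom{b}{ξ}} weighting matched powers of 2 and 3 is the expanded form of (2 + 3)^b — fold it back up.
- the geometric series formula — the ratio of consecutive terms depends on the index.
- the binomial theorem — yes — fits the structure here.
- telescoping — the summand is not presented as a shifted difference — a telescoping rewrite may exist, but the displayed structure does not offer one.


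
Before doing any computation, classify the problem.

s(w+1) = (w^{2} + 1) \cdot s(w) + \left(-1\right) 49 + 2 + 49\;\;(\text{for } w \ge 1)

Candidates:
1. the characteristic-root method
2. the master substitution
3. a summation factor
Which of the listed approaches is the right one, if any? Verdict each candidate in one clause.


Verdict: a summation factor — because the multiplier w^{2} + 1 is index-dependent, divide through by its running product and sum the resulting differences.
- the characteristic-root method — an index-dependent weight blocks the pure exponential ansatz.
- the master substitution — there is no divide-the-index recursive argument.
- a summation factor — a fit — the right tool for this form.


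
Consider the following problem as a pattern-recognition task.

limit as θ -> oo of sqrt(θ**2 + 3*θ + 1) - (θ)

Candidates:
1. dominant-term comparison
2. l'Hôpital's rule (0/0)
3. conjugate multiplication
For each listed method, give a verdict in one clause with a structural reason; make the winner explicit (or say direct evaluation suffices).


Diagnosis: conjugate multiplication — the ∞ − ∞ radical form is the exact trigger for the conjugate maneuver.
- dominant-term comparison: this is not a rational comparison of growth rates at infinity.
- l'Hôpital's rule (0/0) — the expression is a difference driving to ∞ − ∞, not a 0/0 quotient — there is no ratio for the rule to differentiate.
- conjugate multiplication — a fit — the right tool for this form.


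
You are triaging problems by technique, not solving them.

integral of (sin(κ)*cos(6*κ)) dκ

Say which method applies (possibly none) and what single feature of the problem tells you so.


Verdict: a trigonometric identity — two sinusoids at different rates multiply in sin(κ)*cos(6*κ); the product-to-sum identity uncouples them.


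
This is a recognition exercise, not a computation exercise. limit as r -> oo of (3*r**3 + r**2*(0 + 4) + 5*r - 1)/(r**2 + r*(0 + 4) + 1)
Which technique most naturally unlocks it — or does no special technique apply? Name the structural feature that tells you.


Technique: dominant-term comparison — divide through by the highest power of r; every lower-order term dies and the dominant terms decide the limit. Differentiating the expression as a single quotient would eventually settle it as well; matching dominant growth settles it immediately.


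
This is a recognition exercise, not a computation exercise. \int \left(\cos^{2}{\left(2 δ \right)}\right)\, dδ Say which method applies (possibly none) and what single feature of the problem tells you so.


Best approach: a trigonometric identity — the exponent on \cos^{2}{\left(2 δ \right)} is even — the power-reduction identity is the standard preprocessing step.


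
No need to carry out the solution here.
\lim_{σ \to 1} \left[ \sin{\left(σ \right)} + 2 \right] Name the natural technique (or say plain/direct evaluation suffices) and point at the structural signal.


Technique: no special technique — no denominator vanishes and nothing blows up at 1: direct substitution is the whole computation.


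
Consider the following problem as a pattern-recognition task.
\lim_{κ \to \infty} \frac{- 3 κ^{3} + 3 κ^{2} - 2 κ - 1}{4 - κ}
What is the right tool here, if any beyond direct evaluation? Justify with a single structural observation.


Verdict: dominant-term comparison — growth-rate triage: the leading powers of κ decide the limit, everything else is noise. Viewed as a single quotient this is an ∞/∞ form — an at-infinity application of l'Hôpital's rule would also resolve it; comparing leading growth reads the answer without differentiating.


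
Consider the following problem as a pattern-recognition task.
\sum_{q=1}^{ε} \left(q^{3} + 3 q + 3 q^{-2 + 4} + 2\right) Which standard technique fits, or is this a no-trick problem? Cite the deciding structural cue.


Technique: no special technique — this is bookkeeping, not technique: standard formulas for sums of constant-multiple powers of q apply termwise.


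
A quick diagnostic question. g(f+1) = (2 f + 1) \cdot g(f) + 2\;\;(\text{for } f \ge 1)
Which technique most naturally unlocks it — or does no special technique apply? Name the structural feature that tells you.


Method: a summation factor — first-order linear but the coefficient 2 f + 1 moves with the index — divide by the cumulative product and telescope.


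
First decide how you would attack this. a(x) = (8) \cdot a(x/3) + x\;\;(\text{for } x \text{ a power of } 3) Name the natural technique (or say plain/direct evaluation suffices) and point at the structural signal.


Method: the master substitution — treat m = log base 3 of x as the new clock: one recursion step advances m by one while x scales by 3.


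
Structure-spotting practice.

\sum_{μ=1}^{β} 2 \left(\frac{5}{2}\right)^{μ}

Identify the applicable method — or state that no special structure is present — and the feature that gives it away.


Verdict: the geometric series formula — each term is \frac{5}{2} times the previous one, so the geometric-series formula applies directly.


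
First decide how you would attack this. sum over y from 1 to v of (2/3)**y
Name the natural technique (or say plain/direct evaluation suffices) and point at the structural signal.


Best approach: the geometric series formula — each term is 2/3 times the previous one, so the geometric-series formula applies directly.


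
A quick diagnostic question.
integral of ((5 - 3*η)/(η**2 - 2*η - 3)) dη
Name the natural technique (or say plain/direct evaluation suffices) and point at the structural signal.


Verdict: partial fractions — the factorization of η**2 - 2*η - 3 is the whole battle; after it, each term is a table integral.


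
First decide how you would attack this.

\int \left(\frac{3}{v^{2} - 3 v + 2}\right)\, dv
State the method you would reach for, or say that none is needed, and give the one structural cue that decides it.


Diagnosis: partial fractions — break v^{2} - 3 v + 2 into its roots and the integral splits into logarithm-sized bites.


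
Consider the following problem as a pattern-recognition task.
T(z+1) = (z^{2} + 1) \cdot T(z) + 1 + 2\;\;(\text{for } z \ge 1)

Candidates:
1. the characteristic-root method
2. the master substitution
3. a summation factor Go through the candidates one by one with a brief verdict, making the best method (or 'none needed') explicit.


Best approach: a summation factor — rescale the sequence by the product of the weights z^{2} + 1 so far — the recurrence collapses to a plain running sum.
- the characteristic-root method: the coefficients change with the index, which the root method cannot absorb.
- the master substitution: the recursion shifts the index rather than dividing it.
- a summation factor: yes, a natural case for it.


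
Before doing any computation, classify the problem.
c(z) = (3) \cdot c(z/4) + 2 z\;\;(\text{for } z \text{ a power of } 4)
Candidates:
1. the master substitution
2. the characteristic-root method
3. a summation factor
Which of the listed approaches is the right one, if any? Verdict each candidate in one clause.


Method: the master substitution — treat m = log base 4 of z as the new clock: one recursion step advances m by one while z scales by 4.
- the master substitution: yes, a natural case for it.
- the characteristic-root method — the recursion divides its index rather than shifting it — outside the constant-shift family the root method covers.
- a summation factor: the recursion divides its index rather than shifting it — there is no previous-term chain for a summation factor to telescope.


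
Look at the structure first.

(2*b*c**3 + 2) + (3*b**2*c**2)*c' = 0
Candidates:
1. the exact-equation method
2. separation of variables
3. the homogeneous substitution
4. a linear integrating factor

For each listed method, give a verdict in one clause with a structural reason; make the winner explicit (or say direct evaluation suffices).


Verdict: the exact-equation method — the cross partial derivatives of 2*b*c**3 + 2 and 3*b**2*c**2 agree, so the left side is the total differential of one potential in b and c.
- the exact-equation method: applies; the problem has the shape this method handles.
- separation of variables: no division isolates the independent variable from the unknown.
- the homogeneous substitution: rescaling both variables together changes the slope, so no ratio substitution collapses it.
- a linear integrating factor: a nonlinear term in the unknown puts this outside the integrating-factor template.
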